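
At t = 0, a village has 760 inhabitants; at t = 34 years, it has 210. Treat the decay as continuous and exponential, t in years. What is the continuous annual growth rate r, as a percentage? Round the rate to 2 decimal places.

r ≈ -3.78% per year

210 = 760 · e^(r·34)
e^(34r) = 210/760 = 0.27632
r = ln(0.27632) / 34 = -1.28621 / 34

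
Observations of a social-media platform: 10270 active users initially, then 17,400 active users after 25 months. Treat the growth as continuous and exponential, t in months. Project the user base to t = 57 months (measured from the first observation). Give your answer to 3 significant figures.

r = ln(17400/10270) / 25 ≈ 0.02109 per month
P(57) = 10270 · e^(0.02109·57) = 10270 · 3.32714 ≈ 34169.77

≈ 34,200 active users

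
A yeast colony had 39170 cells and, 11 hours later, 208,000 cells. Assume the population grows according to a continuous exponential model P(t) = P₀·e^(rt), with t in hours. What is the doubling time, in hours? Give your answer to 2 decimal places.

doubling time ≈ 4.57 hours

r = ln(208000/39170) / 11 = ln(5.31019) / 11 ≈ 0.151784 per hour
doubling time = ln 2 / |r| = 0.69315 / 0.151784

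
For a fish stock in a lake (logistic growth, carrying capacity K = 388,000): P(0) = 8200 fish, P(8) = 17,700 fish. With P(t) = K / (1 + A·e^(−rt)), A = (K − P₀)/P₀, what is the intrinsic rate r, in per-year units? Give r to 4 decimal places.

r ≈ 0.0993 per year

A = (388000 − 8200)/8200 = 46.31707
17700 = 388000/(1 + 46.31707·e^(−r·8)) → e^(−8r) = (21.9209 − 1)/46.31707 = 0.451689
r = −ln(0.451689)/8 = 0.79476/8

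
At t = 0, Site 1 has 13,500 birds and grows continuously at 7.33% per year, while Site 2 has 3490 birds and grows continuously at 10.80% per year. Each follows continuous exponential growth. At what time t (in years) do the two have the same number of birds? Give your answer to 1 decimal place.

13500·e^(0.0733t) = 3490·e^(0.108t)
13500/3490 = e^((0.108 − 0.0733)t) → ln(3.86819) = 0.0347·t
t = 1.35279 / 0.0347

t ≈ 39.0 years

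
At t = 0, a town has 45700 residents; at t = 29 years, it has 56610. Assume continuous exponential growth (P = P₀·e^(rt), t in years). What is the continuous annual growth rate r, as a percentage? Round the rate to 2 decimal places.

56610 = 45700 · e^(r·29)
e^(29r) = 56610/45700 = 1.23873
r = ln(1.23873) / 29 = 0.21409 / 29

r ≈ 0.74% per year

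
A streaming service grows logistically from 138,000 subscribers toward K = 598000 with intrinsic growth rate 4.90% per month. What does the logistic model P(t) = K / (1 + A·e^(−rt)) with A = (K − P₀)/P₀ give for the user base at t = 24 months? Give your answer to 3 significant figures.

≈ 295,000 subscribers

A = (598000 − 138000)/138000 = 3.33333
P(24) = 598000 / (1 + 3.33333·e^(−0.049·24)) = 598000 / (1 + 3.33333·0.30851)
= 598000 / 2.02837 ≈ 294818.34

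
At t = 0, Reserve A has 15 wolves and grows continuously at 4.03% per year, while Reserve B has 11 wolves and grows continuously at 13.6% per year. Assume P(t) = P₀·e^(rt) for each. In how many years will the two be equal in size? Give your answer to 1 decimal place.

15·e^(0.0403t) = 11·e^(0.136t)
15/11 = e^((0.136 − 0.0403)t) → ln(1.36364) = 0.0957·t
t = 0.31015 / 0.0957

t ≈ 3.2 years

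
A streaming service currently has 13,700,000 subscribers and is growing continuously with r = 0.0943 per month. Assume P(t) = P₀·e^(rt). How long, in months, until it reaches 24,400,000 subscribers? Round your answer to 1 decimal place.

t ≈ 6.1 months

24400000 = 13700000 · e^(0.0943·t)
t = ln(24400000/13700000) / 0.0943 = ln(1.78102) / 0.0943 = 0.57719 / 0.0943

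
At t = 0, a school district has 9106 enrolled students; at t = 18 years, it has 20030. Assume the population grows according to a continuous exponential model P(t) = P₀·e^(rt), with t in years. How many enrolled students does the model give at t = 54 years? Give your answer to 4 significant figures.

r = ln(20030/9106) / 18 ≈ 0.043794 per year
P(54) = 9106 · e^(0.043794·54) = 9106 · 10.6429 ≈ 96914.23

≈ 96,910 enrolled students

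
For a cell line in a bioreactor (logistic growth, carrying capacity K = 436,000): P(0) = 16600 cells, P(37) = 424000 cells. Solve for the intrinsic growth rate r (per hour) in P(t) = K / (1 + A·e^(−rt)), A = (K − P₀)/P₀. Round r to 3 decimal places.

r ≈ 0.184 per hour

A = (436000 − 16600)/16600 = 25.26506
424000 = 436000/(1 + 25.26506·e^(−r·37)) → e^(−37r) = (1.0283 − 1)/25.26506 = 0.00112
r = −ln(0.00112)/37 = 6.79425/37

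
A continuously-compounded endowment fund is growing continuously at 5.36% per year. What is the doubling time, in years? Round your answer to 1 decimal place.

doubling time = ln(2) / |r| = 0.69315 / 0.0536

doubling time ≈ 12.9 years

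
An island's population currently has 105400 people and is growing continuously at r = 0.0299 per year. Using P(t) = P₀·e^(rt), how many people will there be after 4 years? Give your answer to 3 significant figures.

≈ 119,000 people

P(4) = 105400 · e^(0.0299·4) = 105400 · e^(0.1196)
= 105400 · 1.12705 ≈ 118790.64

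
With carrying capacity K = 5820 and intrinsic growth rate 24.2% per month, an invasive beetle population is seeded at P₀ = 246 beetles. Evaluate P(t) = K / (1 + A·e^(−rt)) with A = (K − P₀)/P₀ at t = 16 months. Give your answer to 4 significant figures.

≈ 3,955 beetles

A = (5820 − 246)/246 = 22.65854
P(16) = 5820 / (1 + 22.65854·e^(−0.242·16)) = 5820 / (1 + 22.65854·0.020817)
= 5820 / 1.47168 ≈ 3954.68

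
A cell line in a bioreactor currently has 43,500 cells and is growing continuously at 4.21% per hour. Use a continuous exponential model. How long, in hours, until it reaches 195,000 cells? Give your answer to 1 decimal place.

195000 = 43500 · e^(0.0421·t)
t = ln(195000/43500) / 0.0421 = ln(4.48276) / 0.0421 = 1.50024 / 0.0421

t ≈ 35.6 hours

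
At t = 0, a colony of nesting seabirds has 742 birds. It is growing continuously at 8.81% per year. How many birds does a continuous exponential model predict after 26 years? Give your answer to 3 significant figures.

≈ 7,330 birds

P(26) = 742 · e^(0.0881·26) = 742 · e^(2.2906)
= 742 · 9.88086 ≈ 7331.6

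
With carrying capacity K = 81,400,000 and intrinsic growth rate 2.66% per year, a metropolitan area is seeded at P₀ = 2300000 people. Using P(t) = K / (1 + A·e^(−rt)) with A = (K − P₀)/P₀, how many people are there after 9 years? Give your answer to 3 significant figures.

≈ 2,900,000 people

A = (81400000 − 2300000)/2300000 = 34.3913
P(9) = 81400000 / (1 + 34.3913·e^(−0.0266·9)) = 81400000 / (1 + 34.3913·0.7871)
= 81400000 / 28.06939 ≈ 2899955.63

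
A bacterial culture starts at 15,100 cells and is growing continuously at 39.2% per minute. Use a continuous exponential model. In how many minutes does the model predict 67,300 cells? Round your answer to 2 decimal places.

t ≈ 3.81 minutes

67300 = 15100 · e^(0.392·t)
t = ln(67300/15100) / 0.392 = ln(4.45695) / 0.392 = 1.49447 / 0.392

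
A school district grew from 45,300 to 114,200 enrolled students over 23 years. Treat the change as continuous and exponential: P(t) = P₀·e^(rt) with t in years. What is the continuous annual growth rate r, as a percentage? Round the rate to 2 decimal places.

114200 = 45300 · e^(r·23)
e^(23r) = 114200/45300 = 2.52097
r = ln(2.52097) / 23 = 0.92464 / 23

r ≈ 4.02% per year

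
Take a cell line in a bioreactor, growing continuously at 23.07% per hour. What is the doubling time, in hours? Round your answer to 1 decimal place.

doubling time = ln(2) / |r| = 0.69315 / 0.2307

doubling time ≈ 3.0 hours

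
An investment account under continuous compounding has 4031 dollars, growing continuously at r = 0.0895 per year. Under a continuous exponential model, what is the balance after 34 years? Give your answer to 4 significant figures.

P(34) = 4031 · e^(0.0895·34) = 4031 · e^(3.043)
= 4031 · 20.96805 ≈ 84522.22

≈ 84,520 dollars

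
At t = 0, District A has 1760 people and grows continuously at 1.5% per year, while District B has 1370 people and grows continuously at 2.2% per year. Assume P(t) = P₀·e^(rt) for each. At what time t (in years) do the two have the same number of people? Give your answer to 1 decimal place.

1760·e^(0.015t) = 1370·e^(0.022t)
1760/1370 = e^((0.022 − 0.015)t) → ln(1.28467) = 0.007·t
t = 0.2505 / 0.007

t ≈ 35.8 years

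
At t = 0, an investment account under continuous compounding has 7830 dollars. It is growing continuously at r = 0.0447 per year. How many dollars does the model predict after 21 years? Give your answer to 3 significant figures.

P(21) = 7830 · e^(0.0447·21) = 7830 · e^(0.9387)
= 7830 · 2.55666 ≈ 20018.61

≈ 20,000 dollars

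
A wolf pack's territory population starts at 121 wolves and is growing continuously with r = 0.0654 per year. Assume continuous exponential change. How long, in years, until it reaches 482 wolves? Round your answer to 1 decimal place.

482 = 121 · e^(0.0654·t)
t = ln(482/121) / 0.0654 = ln(3.98347) / 0.0654 = 1.38215 / 0.0654

t ≈ 21.1 years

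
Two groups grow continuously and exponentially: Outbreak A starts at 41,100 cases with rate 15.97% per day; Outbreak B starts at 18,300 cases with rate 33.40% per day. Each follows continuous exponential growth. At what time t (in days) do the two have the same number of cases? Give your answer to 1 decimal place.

t ≈ 4.6 days

41100·e^(0.1597t) = 18300·e^(0.334t)
41100/18300 = e^((0.334 − 0.1597)t) → ln(2.2459) = 0.1743·t
t = 0.80911 / 0.1743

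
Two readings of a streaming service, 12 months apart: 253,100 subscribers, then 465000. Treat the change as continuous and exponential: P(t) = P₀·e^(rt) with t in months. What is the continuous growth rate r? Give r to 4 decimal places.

r ≈ 0.0507 per month

465000 = 253100 · e^(r·12)
e^(12r) = 465000/253100 = 1.83722
r = ln(1.83722) / 12 = 0.60825 / 12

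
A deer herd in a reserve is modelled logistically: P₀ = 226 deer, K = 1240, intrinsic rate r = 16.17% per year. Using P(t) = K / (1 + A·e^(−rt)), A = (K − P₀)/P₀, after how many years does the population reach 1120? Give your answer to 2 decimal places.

t ≈ 23.10 years

A = (1240 − 226)/226 = 4.48673
1120 = 1240/(1 + 4.48673·e^(−0.1617t)) → 1 + 4.48673·e^(−0.1617t) = 1.10714
e^(−0.1617t) = 0.02388 → t = ln(41.87611)/0.1617 = 3.73472/0.1617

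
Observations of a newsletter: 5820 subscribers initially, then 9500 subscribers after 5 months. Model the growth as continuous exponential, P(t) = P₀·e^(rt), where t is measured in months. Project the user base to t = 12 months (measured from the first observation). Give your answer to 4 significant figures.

≈ 18,860 subscribers

r = ln(9500/5820) / 5 ≈ 0.097998 per month
P(12) = 5820 · e^(0.097998·12) = 5820 · 3.24132 ≈ 18864.46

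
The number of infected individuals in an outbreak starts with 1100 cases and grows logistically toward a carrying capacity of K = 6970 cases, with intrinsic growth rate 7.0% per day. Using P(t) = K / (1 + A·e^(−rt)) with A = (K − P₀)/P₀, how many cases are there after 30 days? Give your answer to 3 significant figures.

A = (6970 − 1100)/1100 = 5.33636
P(30) = 6970 / (1 + 5.33636·e^(−0.07·30)) = 6970 / (1 + 5.33636·0.122456)
= 6970 / 1.65347 ≈ 4215.37

≈ 4,220 cases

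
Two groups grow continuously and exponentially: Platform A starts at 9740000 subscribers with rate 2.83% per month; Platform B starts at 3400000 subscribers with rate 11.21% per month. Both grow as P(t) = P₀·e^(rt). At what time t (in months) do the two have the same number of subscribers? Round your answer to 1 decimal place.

9740000·e^(0.0283t) = 3400000·e^(0.1121t)
9740000/3400000 = e^((0.1121 − 0.0283)t) → ln(2.86471) = 0.0838·t
t = 1.05247 / 0.0838

t ≈ 12.6 months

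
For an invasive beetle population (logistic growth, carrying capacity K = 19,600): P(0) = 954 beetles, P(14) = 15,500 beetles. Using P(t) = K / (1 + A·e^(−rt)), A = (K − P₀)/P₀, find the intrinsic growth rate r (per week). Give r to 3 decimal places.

A = (19600 − 954)/954 = 19.54507
15500 = 19600/(1 + 19.54507·e^(−r·14)) → e^(−14r) = (1.26452 − 1)/19.54507 = 0.013534
r = −ln(0.013534)/14 = 4.30258/14

r ≈ 0.307 per week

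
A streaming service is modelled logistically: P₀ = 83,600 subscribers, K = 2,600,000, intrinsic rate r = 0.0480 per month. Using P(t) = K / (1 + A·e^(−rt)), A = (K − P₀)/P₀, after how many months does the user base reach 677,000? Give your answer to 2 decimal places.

t ≈ 49.18 months

A = (2600000 − 83600)/83600 = 30.10048
677000 = 2600000/(1 + 30.10048·e^(−0.048t)) → 1 + 30.10048·e^(−0.048t) = 3.84047
e^(−0.048t) = 0.094366 → t = ln(10.597)/0.048 = 2.36057/0.048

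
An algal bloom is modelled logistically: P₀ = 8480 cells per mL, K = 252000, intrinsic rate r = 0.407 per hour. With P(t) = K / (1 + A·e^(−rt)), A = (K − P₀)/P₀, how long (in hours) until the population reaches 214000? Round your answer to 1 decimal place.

t ≈ 12.5 hours

A = (252000 − 8480)/8480 = 28.71698
214000 = 252000/(1 + 28.71698·e^(−0.407t)) → 1 + 28.71698·e^(−0.407t) = 1.17757
e^(−0.407t) = 0.006183 → t = ln(161.72195)/0.407 = 5.08588/0.407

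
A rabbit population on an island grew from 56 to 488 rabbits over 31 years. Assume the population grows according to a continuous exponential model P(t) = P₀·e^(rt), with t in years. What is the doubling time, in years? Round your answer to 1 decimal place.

r = ln(488/56) / 31 = ln(8.71429) / 31 ≈ 0.069838 per year
doubling time = ln 2 / |r| = 0.69315 / 0.069838

doubling time ≈ 9.9 years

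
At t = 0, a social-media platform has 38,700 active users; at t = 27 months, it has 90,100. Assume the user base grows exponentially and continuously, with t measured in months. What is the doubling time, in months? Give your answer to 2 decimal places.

doubling time ≈ 22.15 months

r = ln(90100/38700) / 27 = ln(2.32817) / 27 ≈ 0.031299 per month
doubling time = ln 2 / |r| = 0.69315 / 0.031299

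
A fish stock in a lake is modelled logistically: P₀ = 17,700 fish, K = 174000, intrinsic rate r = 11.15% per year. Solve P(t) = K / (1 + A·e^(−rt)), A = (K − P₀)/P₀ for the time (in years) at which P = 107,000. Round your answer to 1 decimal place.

A = (174000 − 17700)/17700 = 8.83051
107000 = 174000/(1 + 8.83051·e^(−0.1115t)) → 1 + 8.83051·e^(−0.1115t) = 1.62617
e^(−0.1115t) = 0.07091 → t = ln(14.10245)/0.1115 = 2.64635/0.1115

t ≈ 23.7 years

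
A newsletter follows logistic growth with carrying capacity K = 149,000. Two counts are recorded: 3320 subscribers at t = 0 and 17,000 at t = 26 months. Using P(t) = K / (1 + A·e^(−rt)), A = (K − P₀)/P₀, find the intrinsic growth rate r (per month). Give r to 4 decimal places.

A = (149000 − 3320)/3320 = 43.87952
17000 = 149000/(1 + 43.87952·e^(−r·26)) → e^(−26r) = (8.76471 − 1)/43.87952 = 0.176955
r = −ln(0.176955)/26 = 1.73186/26

r ≈ 0.0666 per month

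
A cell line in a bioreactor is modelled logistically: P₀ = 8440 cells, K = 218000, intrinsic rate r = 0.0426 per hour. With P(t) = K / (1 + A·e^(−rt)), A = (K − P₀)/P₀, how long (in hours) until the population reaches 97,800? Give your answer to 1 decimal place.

t ≈ 70.6 hours

A = (218000 − 8440)/8440 = 24.82938
97800 = 218000/(1 + 24.82938·e^(−0.0426t)) → 1 + 24.82938·e^(−0.0426t) = 2.22904
e^(−0.0426t) = 0.049499 → t = ln(20.20228)/0.0426 = 3.0058/0.0426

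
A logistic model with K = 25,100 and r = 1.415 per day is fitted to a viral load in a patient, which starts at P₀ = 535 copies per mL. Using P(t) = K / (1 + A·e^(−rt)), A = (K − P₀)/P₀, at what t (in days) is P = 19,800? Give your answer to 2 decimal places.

A = (25100 − 535)/535 = 45.91589
19800 = 25100/(1 + 45.91589·e^(−1.415t)) → 1 + 45.91589·e^(−1.415t) = 1.26768
e^(−1.415t) = 0.00583 → t = ln(171.53483)/1.415 = 5.14479/1.415

t ≈ 3.64 days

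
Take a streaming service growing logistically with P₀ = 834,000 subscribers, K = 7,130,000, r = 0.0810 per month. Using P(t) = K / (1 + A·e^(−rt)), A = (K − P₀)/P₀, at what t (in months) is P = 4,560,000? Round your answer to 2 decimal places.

t ≈ 32.04 months

A = (7130000 − 834000)/834000 = 7.54916
4560000 = 7130000/(1 + 7.54916·e^(−0.081t)) → 1 + 7.54916·e^(−0.081t) = 1.5636
e^(−0.081t) = 0.074657 → t = ln(13.39462)/0.081 = 2.59485/0.081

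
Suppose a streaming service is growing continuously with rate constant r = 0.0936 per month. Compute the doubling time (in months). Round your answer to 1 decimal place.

doubling time = ln(2) / |r| = 0.69315 / 0.0936

doubling time ≈ 7.4 months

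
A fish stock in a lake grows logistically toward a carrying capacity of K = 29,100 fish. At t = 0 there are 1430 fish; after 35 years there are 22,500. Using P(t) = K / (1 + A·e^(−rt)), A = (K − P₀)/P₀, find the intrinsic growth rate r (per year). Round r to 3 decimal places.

r ≈ 0.120 per year

A = (29100 − 1430)/1430 = 19.34965
22500 = 29100/(1 + 19.34965·e^(−r·35)) → e^(−35r) = (1.29333 − 1)/19.34965 = 0.01516
r = −ln(0.01516)/35 = 4.18912/35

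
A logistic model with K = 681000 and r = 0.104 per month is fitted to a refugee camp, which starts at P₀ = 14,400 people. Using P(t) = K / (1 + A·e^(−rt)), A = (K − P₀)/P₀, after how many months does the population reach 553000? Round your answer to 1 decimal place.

A = (681000 − 14400)/14400 = 46.29167
553000 = 681000/(1 + 46.29167·e^(−0.104t)) → 1 + 46.29167·e^(−0.104t) = 1.23146
e^(−0.104t) = 0.005 → t = ln(199.99447)/0.104 = 5.29829/0.104

t ≈ 50.9 months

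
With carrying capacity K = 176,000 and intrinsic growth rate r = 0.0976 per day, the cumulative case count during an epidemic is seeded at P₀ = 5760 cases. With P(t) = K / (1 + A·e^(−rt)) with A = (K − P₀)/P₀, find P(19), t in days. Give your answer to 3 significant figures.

≈ 31,300 cases

A = (176000 − 5760)/5760 = 29.55556
P(19) = 176000 / (1 + 29.55556·e^(−0.0976·19)) = 176000 / (1 + 29.55556·0.156547)
= 176000 / 5.62683 ≈ 31278.72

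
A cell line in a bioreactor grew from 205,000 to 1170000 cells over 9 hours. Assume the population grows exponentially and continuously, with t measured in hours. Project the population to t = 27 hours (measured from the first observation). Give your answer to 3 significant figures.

r = ln(1170000/205000) / 9 ≈ 0.193528 per hour
P(27) = 205000 · e^(0.193528·27) = 205000 · 185.90711 ≈ 38110957.76

≈ 38,100,000 cells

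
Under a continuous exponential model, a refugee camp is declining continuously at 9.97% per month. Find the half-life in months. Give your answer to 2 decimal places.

half-life = ln(2) / |r| = 0.69315 / 0.0997

half-life ≈ 6.95 months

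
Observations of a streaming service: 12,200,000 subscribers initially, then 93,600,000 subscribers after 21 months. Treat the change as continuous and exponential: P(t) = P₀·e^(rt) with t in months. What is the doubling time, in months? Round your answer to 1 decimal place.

r = ln(93600000/12200000) / 21 = ln(7.67213) / 21 ≈ 0.097028 per month
doubling time = ln 2 / |r| = 0.69315 / 0.097028

doubling time ≈ 7.1 months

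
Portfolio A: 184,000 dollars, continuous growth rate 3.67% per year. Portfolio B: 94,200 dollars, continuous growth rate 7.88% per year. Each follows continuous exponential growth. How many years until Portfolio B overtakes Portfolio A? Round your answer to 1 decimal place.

184000·e^(0.0367t) = 94200·e^(0.0788t)
184000/94200 = e^((0.0788 − 0.0367)t) → ln(1.95329) = 0.0421·t
t = 0.66952 / 0.0421

t ≈ 15.9 years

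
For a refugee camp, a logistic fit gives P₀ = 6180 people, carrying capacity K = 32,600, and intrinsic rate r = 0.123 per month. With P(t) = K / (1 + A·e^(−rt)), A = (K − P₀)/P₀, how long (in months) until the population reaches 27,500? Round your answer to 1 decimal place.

t ≈ 25.5 months

A = (32600 − 6180)/6180 = 4.27508
27500 = 32600/(1 + 4.27508·e^(−0.123t)) → 1 + 4.27508·e^(−0.123t) = 1.18545
e^(−0.123t) = 0.04338 → t = ln(23.05191)/0.123 = 3.13775/0.123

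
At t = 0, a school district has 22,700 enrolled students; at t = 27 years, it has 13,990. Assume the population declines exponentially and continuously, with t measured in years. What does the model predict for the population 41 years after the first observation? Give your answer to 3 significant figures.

r = ln(13990/22700) / 27 ≈ -0.017927 per year
P(41) = 22700 · e^(-0.017927·41) = 22700 · 0.47951 ≈ 10884.81

≈ 10,900 enrolled students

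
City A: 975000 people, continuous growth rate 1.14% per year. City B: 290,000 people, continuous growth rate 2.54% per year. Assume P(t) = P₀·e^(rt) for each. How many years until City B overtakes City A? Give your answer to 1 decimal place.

975000·e^(0.0114t) = 290000·e^(0.0254t)
975000/290000 = e^((0.0254 − 0.0114)t) → ln(3.36207) = 0.014·t
t = 1.21256 / 0.014

t ≈ 86.6 years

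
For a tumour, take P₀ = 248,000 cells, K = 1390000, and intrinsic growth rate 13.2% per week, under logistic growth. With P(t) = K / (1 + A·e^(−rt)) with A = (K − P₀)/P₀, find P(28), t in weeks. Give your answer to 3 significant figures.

≈ 1,250,000 cells

A = (1390000 − 248000)/248000 = 4.60484
P(28) = 1390000 / (1 + 4.60484·e^(−0.132·28)) = 1390000 / (1 + 4.60484·0.024823)
= 1390000 / 1.1143 ≈ 1247415.25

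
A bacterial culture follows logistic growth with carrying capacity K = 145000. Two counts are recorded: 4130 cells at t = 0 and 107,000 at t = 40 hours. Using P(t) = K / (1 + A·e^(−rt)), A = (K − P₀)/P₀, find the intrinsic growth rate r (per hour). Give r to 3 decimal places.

A = (145000 − 4130)/4130 = 34.10896
107000 = 145000/(1 + 34.10896·e^(−r·40)) → e^(−40r) = (1.35514 − 1)/34.10896 = 0.010412
r = −ln(0.010412)/40 = 4.5648/40

r ≈ 0.114 per hour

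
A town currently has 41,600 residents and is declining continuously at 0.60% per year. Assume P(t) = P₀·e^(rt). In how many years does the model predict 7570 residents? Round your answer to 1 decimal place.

t ≈ 284.0 years

7570 = 41600 · e^(-0.006·t)
t = ln(7570/41600) / -0.006 = ln(0.18197) / -0.006 = -1.70391 / -0.006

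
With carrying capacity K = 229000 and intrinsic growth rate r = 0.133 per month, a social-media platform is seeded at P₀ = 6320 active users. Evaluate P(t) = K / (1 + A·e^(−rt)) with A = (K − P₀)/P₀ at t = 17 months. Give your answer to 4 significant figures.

≈ 49,000 active users

A = (229000 − 6320)/6320 = 35.23418
P(17) = 229000 / (1 + 35.23418·e^(−0.133·17)) = 229000 / (1 + 35.23418·0.104246)
= 229000 / 4.67303 ≈ 49004.62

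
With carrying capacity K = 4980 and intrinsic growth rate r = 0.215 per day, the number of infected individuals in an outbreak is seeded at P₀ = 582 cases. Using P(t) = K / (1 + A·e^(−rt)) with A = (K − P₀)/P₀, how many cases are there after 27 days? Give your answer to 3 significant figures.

A = (4980 − 582)/582 = 7.5567
P(27) = 4980 / (1 + 7.5567·e^(−0.215·27)) = 4980 / (1 + 7.5567·0.003012)
= 4980 / 1.02276 ≈ 4869.16

≈ 4,870 cases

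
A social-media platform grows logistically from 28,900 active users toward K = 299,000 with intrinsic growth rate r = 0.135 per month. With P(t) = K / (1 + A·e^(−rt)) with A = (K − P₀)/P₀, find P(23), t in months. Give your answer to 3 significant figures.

≈ 211,000 active users

A = (299000 − 28900)/28900 = 9.34602
P(23) = 299000 / (1 + 9.34602·e^(−0.135·23)) = 299000 / (1 + 9.34602·0.044825)
= 299000 / 1.41893 ≈ 210722.03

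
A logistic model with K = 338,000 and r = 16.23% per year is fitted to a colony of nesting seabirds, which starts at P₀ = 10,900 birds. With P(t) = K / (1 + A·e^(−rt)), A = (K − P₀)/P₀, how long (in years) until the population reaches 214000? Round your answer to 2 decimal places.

t ≈ 24.32 years

A = (338000 − 10900)/10900 = 30.00917
214000 = 338000/(1 + 30.00917·e^(−0.1623t)) → 1 + 30.00917·e^(−0.1623t) = 1.57944
e^(−0.1623t) = 0.019309 → t = ln(51.79003)/0.1623 = 3.9472/0.1623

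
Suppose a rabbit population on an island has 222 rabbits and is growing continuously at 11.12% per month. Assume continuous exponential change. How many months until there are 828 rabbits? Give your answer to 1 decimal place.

t ≈ 11.8 months

828 = 222 · e^(0.1112·t)
t = ln(828/222) / 0.1112 = ln(3.72973) / 0.1112 = 1.31634 / 0.1112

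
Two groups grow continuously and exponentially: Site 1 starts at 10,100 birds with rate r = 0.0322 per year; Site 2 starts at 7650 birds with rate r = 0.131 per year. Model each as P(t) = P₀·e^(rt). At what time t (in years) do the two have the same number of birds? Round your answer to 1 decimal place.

t ≈ 2.8 years

10100·e^(0.0322t) = 7650·e^(0.131t)
10100/7650 = e^((0.131 − 0.0322)t) → ln(1.32026) = 0.0988·t
t = 0.27783 / 0.0988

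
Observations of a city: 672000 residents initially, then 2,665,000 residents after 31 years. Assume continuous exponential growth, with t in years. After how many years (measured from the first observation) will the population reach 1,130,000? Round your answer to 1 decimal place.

t ≈ 11.7 years

r = ln(2665000/672000) / 31 ≈ 0.044442 per year
t = ln(1130000/672000) / r = 0.51971 / 0.044442 ≈ 11.694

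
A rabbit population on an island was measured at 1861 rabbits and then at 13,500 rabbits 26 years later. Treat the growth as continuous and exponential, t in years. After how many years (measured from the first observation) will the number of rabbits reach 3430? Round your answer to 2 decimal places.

t ≈ 8.02 years

r = ln(13500/1861) / 26 ≈ 0.076214 per year
t = ln(3430/1861) / r = 0.61145 / 0.076214 ≈ 8.023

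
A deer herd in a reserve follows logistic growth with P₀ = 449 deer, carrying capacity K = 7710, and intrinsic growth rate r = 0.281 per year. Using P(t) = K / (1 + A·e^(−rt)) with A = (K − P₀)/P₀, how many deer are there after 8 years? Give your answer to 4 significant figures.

A = (7710 − 449)/449 = 16.17149
P(8) = 7710 / (1 + 16.17149·e^(−0.281·8)) = 7710 / (1 + 16.17149·0.10561)
= 7710 / 2.70788 ≈ 2847.25

≈ 2,847 deer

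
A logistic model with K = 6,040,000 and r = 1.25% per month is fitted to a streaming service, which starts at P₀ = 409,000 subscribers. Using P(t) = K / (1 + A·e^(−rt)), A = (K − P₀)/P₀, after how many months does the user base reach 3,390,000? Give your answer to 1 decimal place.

t ≈ 229.5 months

A = (6040000 − 409000)/409000 = 13.76773
3390000 = 6040000/(1 + 13.76773·e^(−0.0125t)) → 1 + 13.76773·e^(−0.0125t) = 1.78171
e^(−0.0125t) = 0.056779 → t = ln(17.6123)/0.0125 = 2.8686/0.0125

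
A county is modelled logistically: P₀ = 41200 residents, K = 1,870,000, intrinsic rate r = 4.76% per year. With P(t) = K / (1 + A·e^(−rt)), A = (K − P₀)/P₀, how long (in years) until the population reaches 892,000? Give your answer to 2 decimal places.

t ≈ 77.75 years

A = (1870000 − 41200)/41200 = 44.38835
892000 = 1870000/(1 + 44.38835·e^(−0.0476t)) → 1 + 44.38835·e^(−0.0476t) = 2.09641
e^(−0.0476t) = 0.0247 → t = ln(40.48508)/0.0476 = 3.70093/0.0476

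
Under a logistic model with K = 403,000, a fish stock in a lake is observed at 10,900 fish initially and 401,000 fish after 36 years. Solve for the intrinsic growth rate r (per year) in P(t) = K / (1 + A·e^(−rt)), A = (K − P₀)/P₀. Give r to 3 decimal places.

A = (403000 − 10900)/10900 = 35.97248
401000 = 403000/(1 + 35.97248·e^(−r·36)) → e^(−36r) = (1.00499 − 1)/35.97248 = 0.000139
r = −ln(0.000139)/36 = 8.88357/36

r ≈ 0.247 per year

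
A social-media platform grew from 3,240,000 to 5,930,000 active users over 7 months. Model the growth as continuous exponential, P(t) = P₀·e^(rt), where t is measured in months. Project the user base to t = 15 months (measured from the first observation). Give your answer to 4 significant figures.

≈ 11,830,000 active users

r = ln(5930000/3240000) / 7 ≈ 0.08635 per month
P(15) = 3240000 · e^(0.08635·15) = 3240000 · 3.65192 ≈ 11832207.03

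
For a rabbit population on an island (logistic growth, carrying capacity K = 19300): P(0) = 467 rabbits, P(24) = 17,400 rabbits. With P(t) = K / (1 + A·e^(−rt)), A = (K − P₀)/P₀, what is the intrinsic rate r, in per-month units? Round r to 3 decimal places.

r ≈ 0.246 per month

A = (19300 − 467)/467 = 40.32762
17400 = 19300/(1 + 40.32762·e^(−r·24)) → e^(−24r) = (1.1092 − 1)/40.32762 = 0.002708
r = −ln(0.002708)/24 = 5.91165/24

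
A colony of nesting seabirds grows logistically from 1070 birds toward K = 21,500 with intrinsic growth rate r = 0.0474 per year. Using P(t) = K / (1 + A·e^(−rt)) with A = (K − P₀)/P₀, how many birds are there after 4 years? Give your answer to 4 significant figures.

≈ 1,280 birds

A = (21500 − 1070)/1070 = 19.09346
P(4) = 21500 / (1 + 19.09346·e^(−0.0474·4)) = 21500 / (1 + 19.09346·0.82729)
= 21500 / 16.79583 ≈ 1280.08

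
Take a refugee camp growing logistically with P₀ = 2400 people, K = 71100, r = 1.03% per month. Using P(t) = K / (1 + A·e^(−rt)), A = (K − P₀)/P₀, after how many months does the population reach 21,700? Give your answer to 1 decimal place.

A = (71100 − 2400)/2400 = 28.625
21700 = 71100/(1 + 28.625·e^(−0.0103t)) → 1 + 28.625·e^(−0.0103t) = 3.2765
e^(−0.0103t) = 0.079528 → t = ln(12.57414)/0.0103 = 2.53164/0.0103

t ≈ 245.8 months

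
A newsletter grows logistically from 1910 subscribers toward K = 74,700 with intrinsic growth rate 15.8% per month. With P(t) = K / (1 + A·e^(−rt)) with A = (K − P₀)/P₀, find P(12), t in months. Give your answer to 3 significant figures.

A = (74700 − 1910)/1910 = 38.10995
P(12) = 74700 / (1 + 38.10995·e^(−0.158·12)) = 74700 / (1 + 38.10995·0.150168)
= 74700 / 6.7229 ≈ 11111.28

≈ 11,100 subscribers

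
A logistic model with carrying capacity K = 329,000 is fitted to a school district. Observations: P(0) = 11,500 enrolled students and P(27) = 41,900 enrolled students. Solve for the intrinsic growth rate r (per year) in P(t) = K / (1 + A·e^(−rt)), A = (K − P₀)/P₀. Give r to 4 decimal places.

A = (329000 − 11500)/11500 = 27.6087
41900 = 329000/(1 + 27.6087·e^(−r·27)) → e^(−27r) = (7.85203 − 1)/27.6087 = 0.248184
r = −ln(0.248184)/27 = 1.39359/27

r ≈ 0.0516 per year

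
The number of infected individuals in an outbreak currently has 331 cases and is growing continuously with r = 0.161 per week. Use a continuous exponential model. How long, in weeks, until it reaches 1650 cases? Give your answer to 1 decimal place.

t ≈ 10.0 weeks

1650 = 331 · e^(0.161·t)
t = ln(1650/331) / 0.161 = ln(4.98489) / 0.161 = 1.60641 / 0.161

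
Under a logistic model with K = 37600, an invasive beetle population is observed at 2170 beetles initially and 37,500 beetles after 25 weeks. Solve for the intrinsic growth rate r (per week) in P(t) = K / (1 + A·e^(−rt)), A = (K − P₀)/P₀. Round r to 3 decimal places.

A = (37600 − 2170)/2170 = 16.32719
37500 = 37600/(1 + 16.32719·e^(−r·25)) → e^(−25r) = (1.00267 − 1)/16.32719 = 0.000163
r = −ln(0.000163)/25 = 8.71976/25

r ≈ 0.349 per week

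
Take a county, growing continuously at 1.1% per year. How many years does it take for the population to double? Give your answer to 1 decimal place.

doubling time ≈ 63.0 years

doubling time = ln(2) / |r| = 0.69315 / 0.011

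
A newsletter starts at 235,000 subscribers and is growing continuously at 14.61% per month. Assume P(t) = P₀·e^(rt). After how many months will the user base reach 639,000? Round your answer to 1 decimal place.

639000 = 235000 · e^(0.1461·t)
t = ln(639000/235000) / 0.1461 = ln(2.71915) / 0.1461 = 1.00032 / 0.1461

t ≈ 6.8 months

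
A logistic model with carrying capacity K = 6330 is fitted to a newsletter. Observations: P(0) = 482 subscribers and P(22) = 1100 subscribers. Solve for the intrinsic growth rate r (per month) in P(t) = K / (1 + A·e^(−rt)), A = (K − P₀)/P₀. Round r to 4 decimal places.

r ≈ 0.0426 per month

A = (6330 − 482)/482 = 12.13278
1100 = 6330/(1 + 12.13278·e^(−r·22)) → e^(−22r) = (5.75455 − 1)/12.13278 = 0.391876
r = −ln(0.391876)/22 = 0.93681/22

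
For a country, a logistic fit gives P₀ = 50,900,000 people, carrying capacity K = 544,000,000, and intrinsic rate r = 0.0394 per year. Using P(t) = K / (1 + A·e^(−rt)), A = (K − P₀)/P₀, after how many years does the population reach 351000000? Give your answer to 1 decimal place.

A = (544000000 − 50900000)/50900000 = 9.68762
351000000 = 544000000/(1 + 9.68762·e^(−0.0394t)) → 1 + 9.68762·e^(−0.0394t) = 1.54986
e^(−0.0394t) = 0.056759 → t = ln(17.61842)/0.0394 = 2.86895/0.0394

t ≈ 72.8 years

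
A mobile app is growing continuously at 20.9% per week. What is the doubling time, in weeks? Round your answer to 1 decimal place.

doubling time = ln(2) / |r| = 0.69315 / 0.209

doubling time ≈ 3.3 weeks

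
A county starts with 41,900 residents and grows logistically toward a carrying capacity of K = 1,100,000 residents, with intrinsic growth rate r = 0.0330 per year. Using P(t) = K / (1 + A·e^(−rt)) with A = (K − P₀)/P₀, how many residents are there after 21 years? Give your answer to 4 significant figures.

A = (1100000 − 41900)/41900 = 25.25298
P(21) = 1100000 / (1 + 25.25298·e^(−0.033·21)) = 1100000 / (1 + 25.25298·0.500074)
= 1100000 / 13.62835 ≈ 80714.1

≈ 80,710 residents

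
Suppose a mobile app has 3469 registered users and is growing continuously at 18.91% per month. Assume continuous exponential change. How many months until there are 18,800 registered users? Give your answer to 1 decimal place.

18800 = 3469 · e^(0.1891·t)
t = ln(18800/3469) / 0.1891 = ln(5.41943) / 0.1891 = 1.68999 / 0.1891

t ≈ 8.9 months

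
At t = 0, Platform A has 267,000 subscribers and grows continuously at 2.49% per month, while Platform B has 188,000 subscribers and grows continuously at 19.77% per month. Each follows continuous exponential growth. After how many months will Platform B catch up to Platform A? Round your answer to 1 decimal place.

t ≈ 2.0 months

267000·e^(0.0249t) = 188000·e^(0.1977t)
267000/188000 = e^((0.1977 − 0.0249)t) → ln(1.42021) = 0.1728·t
t = 0.35081 / 0.1728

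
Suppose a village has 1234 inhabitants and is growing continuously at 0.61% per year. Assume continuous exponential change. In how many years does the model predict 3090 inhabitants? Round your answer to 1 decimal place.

t ≈ 150.5 years

3090 = 1234 · e^(0.0061·t)
t = ln(3090/1234) / 0.0061 = ln(2.50405) / 0.0061 = 0.91791 / 0.0061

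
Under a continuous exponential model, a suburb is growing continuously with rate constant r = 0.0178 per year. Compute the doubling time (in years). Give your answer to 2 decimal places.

doubling time ≈ 38.94 years

doubling time = ln(2) / |r| = 0.69315 / 0.0178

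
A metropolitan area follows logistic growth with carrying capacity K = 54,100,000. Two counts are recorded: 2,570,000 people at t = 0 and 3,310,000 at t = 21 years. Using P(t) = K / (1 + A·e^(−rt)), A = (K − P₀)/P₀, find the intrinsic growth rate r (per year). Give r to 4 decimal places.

A = (54100000 − 2570000)/2570000 = 20.05058
3310000 = 54100000/(1 + 20.05058·e^(−r·21)) → e^(−21r) = (16.34441 − 1)/20.05058 = 0.765285
r = −ln(0.765285)/21 = 0.26751/21

r ≈ 0.0127 per year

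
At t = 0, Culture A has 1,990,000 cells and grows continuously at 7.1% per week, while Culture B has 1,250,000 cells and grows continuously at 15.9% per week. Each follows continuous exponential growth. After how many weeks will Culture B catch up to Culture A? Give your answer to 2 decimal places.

t ≈ 5.28 weeks

1990000·e^(0.071t) = 1250000·e^(0.159t)
1990000/1250000 = e^((0.159 − 0.071)t) → ln(1.592) = 0.088·t
t = 0.46499 / 0.088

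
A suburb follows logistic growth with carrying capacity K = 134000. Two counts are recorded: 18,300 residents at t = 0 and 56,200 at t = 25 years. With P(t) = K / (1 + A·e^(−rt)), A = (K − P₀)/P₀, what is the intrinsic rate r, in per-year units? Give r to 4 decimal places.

A = (134000 − 18300)/18300 = 6.3224
56200 = 134000/(1 + 6.3224·e^(−r·25)) → e^(−25r) = (2.38434 − 1)/6.3224 = 0.218958
r = −ln(0.218958)/25 = 1.51887/25

r ≈ 0.0608 per year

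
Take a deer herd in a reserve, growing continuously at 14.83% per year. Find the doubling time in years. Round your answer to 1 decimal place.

doubling time = ln(2) / |r| = 0.69315 / 0.1483

doubling time ≈ 4.7 years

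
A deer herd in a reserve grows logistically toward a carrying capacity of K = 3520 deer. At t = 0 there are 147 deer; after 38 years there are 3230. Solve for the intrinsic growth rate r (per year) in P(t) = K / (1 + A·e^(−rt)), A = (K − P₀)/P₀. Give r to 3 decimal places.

A = (3520 − 147)/147 = 22.94558
3230 = 3520/(1 + 22.94558·e^(−r·38)) → e^(−38r) = (1.08978 − 1)/22.94558 = 0.003913
r = −ln(0.003913)/38 = 5.54348/38

r ≈ 0.146 per year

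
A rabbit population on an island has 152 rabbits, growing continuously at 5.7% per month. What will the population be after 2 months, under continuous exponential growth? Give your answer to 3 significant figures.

≈ 170 rabbits

P(2) = 152 · e^(0.057·2) = 152 · e^(0.114)
= 152 · 1.12075 ≈ 170.35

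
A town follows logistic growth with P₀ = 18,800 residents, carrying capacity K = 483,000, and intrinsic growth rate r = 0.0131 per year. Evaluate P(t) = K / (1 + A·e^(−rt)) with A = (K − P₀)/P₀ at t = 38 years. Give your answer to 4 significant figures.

A = (483000 − 18800)/18800 = 24.69149
P(38) = 483000 / (1 + 24.69149·e^(−0.0131·38)) = 483000 / (1 + 24.69149·0.607866)
= 483000 / 16.00913 ≈ 30170.29

≈ 30,170 residents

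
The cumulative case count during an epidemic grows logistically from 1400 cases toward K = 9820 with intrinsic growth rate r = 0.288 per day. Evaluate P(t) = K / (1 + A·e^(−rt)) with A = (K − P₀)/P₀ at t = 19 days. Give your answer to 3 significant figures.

A = (9820 − 1400)/1400 = 6.01429
P(19) = 9820 / (1 + 6.01429·e^(−0.288·19)) = 9820 / (1 + 6.01429·0.004203)
= 9820 / 1.02528 ≈ 9577.9

≈ 9,580 cases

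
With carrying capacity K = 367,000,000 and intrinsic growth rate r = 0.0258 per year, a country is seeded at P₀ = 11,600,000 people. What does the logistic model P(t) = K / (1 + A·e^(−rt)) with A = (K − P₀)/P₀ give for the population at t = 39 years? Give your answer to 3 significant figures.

A = (367000000 − 11600000)/11600000 = 30.63793
P(39) = 367000000 / (1 + 30.63793·e^(−0.0258·39)) = 367000000 / (1 + 30.63793·0.365606)
= 367000000 / 12.2014 ≈ 30078514.28

≈ 30,100,000 people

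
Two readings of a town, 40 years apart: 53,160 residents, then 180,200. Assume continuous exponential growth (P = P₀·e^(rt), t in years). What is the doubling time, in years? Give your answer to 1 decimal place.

doubling time ≈ 22.7 years

r = ln(180200/53160) / 40 = ln(3.38977) / 40 ≈ 0.030519 per year
doubling time = ln 2 / |r| = 0.69315 / 0.030519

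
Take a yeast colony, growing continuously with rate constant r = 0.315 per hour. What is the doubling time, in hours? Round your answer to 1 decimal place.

doubling time = ln(2) / |r| = 0.69315 / 0.315

doubling time ≈ 2.2 hours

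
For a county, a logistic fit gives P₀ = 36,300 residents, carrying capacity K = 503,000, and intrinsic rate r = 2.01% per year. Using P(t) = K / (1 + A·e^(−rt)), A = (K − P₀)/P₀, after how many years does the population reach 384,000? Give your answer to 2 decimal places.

A = (503000 − 36300)/36300 = 12.85675
384000 = 503000/(1 + 12.85675·e^(−0.0201t)) → 1 + 12.85675·e^(−0.0201t) = 1.3099
e^(−0.0201t) = 0.024104 → t = ln(41.48733)/0.0201 = 3.72539/0.0201

t ≈ 185.34 years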